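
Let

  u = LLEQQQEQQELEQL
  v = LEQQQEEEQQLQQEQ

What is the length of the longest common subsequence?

Taking L at u[2]=v[1], E at u[3]=v[2], Q at u[4]=v[3], Q at u[5]=v[4], Q at u[6]=v[5], E at u[7]=v[8], Q at u[8]=v[9], Q at u[9]=v[10], L at u[11]=v[11], E at u[12]=v[14], Q at u[13]=v[15] gives a common subsequence of length 11. Since dp[14][15] = 11, nothing longer is possible.

11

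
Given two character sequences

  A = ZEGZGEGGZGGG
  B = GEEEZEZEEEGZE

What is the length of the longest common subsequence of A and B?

One common subsequence of length 6: Z (A #1, B #5), then E (A #2, B #6), then Z (A #4, B #7), then E (A #6, B #10), then G (A #8, B #11), then Z (A #9, B #12), and the DP table's final entry dp[12][13] is also 6, so no common subsequence is longer.

6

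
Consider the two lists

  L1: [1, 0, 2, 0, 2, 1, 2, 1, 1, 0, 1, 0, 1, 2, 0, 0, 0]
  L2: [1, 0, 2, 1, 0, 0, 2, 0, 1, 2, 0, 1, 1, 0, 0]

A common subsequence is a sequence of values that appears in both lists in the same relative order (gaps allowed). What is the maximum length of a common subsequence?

Match 1 at L1[1]=L2[1]; then 0 at L1[2]=L2[2]; then 2 at L1[3]=L2[3]; then 0 at L1[4]=L2[6]; then 2 at L1[5]=L2[7]; then 1 at L1[6]=L2[9]; then 2 at L1[7]=L2[10]; then 0 at L1[10]=L2[11]; then 1 at L1[11]=L2[12]; then 1 at L1[13]=L2[13]; then 0 at L1[16]=L2[14]; then 0 at L1[17]=L2[15] — 12 values in the same relative order in both. The LCS DP gives dp[17][15] = 12, so this is optimal.

12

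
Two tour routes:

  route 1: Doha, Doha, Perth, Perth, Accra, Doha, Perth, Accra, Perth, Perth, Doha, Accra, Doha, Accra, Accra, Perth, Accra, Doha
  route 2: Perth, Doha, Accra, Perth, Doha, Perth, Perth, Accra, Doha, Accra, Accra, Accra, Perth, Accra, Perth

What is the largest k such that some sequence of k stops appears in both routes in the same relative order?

11

Match Doha [1,2], then Doha [2,5], then Perth [3,6], then Perth [4,7], then Accra [5,8], then Doha [6,9], then Accra [8,10], then Accra [12,11], then Accra [14,12], then Accra [15,14], then Perth [16,15] — 11 stops in the same relative order in both, and the DP table's final entry dp[18][15] is also 11, so no common subsequence is longer.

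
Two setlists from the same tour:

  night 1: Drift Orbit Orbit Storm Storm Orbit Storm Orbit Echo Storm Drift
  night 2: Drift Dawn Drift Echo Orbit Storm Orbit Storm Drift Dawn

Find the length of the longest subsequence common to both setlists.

6

Taking Drift [1,3]; then Orbit [6,5]; then Storm [7,6]; then Orbit [8,7]; then Storm [10,8]; then Drift [11,9] gives a common subsequence of length 6. dp[11][10] = 6 confirms this is the maximum.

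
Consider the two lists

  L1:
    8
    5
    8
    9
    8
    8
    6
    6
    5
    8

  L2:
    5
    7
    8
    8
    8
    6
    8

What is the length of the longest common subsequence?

Let dp[i][j] be the LCS length of the first i values of L1 and the first j values of L2. dp[i][j] = dp[i-1][j-1]+1 when the i-th and j-th values match, else max(dp[i-1][j], dp[i][j-1]).
    ·  5  7  8  8  8  6  8
 ·  0  0  0  0  0  0  0  0
 8  0  0  0  1  1  1  1  1
 5  0  1  1  1  1  1  1  1
 8  0  1  1  2  2  2  2  2
 9  0  1  1  2  2  2  2  2
 8  0  1  1  2  3  3  3  3
 8  0  1  1  2  3  4  4  4
 6  0  1  1  2  3  4  5  5
 6  0  1  1  2  3  4  5  5
 5  0  1  1  2  3  4  5  5
 8  0  1  1  2  3  4  5  6
dp[10][7] = 6. One LCS (by backtracking along matches): 5, 8, 8, 8, 6, 8.

6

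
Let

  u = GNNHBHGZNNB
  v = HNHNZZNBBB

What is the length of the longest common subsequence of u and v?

5

Match N at u[2]=v[2], N at u[3]=v[4], Z at u[8]=v[6], N at u[9]=v[7], B at u[11]=v[10] — 5 characters in the same relative order in both. Since dp[11][10] = 5, nothing longer is possible.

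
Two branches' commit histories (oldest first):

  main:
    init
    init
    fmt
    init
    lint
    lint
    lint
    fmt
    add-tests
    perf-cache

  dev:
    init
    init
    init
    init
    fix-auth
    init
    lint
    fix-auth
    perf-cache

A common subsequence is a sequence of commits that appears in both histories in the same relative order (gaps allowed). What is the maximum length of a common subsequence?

Taking init (main #1, dev #3), init (main #2, dev #4), init (main #4, dev #6), lint (main #5, dev #7), perf-cache (main #10, dev #9) gives a common subsequence of length 5. The LCS DP gives dp[10][9] = 5, so this is optimal.

5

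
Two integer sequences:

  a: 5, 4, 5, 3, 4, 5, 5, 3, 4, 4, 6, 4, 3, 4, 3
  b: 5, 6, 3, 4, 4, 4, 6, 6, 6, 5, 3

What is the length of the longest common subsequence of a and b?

One common subsequence of length 7: 5 at a[1]=b[1], 3 at a[4]=b[3], 4 at a[5]=b[4], 4 at a[9]=b[5], 4 at a[10]=b[6], 6 at a[11]=b[9], 3 at a[15]=b[11], and the DP table's final entry dp[15][11] is also 7, so no common subsequence is longer.

7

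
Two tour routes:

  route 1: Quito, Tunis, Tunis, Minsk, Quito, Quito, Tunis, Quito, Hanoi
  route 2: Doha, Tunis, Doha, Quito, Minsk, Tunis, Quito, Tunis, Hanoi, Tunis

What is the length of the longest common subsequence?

Taking Quito at route 1[1]=route 2[4] → Tunis at route 1[3]=route 2[6] → Quito at route 1[6]=route 2[7] → Tunis at route 1[7]=route 2[8] → Hanoi at route 1[9]=route 2[9] gives a common subsequence of length 5. Since dp[9][10] = 5, nothing longer is possible.

5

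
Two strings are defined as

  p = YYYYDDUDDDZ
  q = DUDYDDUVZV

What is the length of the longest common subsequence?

Taking D [6,1]; then U [7,2]; then D [8,3]; then D [9,5]; then D [10,6]; then Z [11,9] gives a common subsequence of length 6. The LCS DP gives dp[11][10] = 6, so this is optimal.

6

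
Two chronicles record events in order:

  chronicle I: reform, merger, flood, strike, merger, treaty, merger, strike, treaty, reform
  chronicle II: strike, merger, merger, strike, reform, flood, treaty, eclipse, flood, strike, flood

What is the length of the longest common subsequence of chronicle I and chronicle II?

5

Match strike [4,1], then merger [5,2], then merger [7,3], then strike [8,4], then treaty [9,7] — 5 events in the same relative order in both. The LCS DP gives dp[10][11] = 5, so this is optimal.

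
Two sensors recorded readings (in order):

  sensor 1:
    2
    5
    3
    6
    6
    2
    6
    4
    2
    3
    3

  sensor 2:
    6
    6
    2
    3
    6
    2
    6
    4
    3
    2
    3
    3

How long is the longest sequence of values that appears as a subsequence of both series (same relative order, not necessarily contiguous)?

Pick 2 (sensor 1 #1, sensor 2 #3); then 3 (sensor 1 #3, sensor 2 #4); then 6 (sensor 1 #5, sensor 2 #5); then 2 (sensor 1 #6, sensor 2 #6); then 6 (sensor 1 #7, sensor 2 #7); then 4 (sensor 1 #8, sensor 2 #8); then 2 (sensor 1 #9, sensor 2 #10); then 3 (sensor 1 #10, sensor 2 #11); then 3 (sensor 1 #11, sensor 2 #12); all 9 values appear in both, in order. Since dp[11][12] = 9, nothing longer is possible.

9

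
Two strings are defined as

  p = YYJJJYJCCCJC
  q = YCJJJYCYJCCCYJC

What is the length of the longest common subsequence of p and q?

Match Y [1,1]; then J [3,3]; then J [4,4]; then J [5,5]; then Y [6,8]; then J [7,9]; then C [8,10]; then C [9,11]; then C [10,12]; then J [11,14]; then C [12,15] — 11 characters in the same relative order in both. dp[12][15] = 11 confirms this is the maximum.

11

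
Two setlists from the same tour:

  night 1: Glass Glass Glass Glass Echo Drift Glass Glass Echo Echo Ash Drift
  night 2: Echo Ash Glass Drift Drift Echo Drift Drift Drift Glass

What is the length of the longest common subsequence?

4

Pick Glass (night 1 #1, night 2 #3); then Echo (night 1 #5, night 2 #6); then Drift (night 1 #6, night 2 #9); then Glass (night 1 #8, night 2 #10); all 4 songs appear in both, in order. dp[12][10] = 4 confirms this is the maximum.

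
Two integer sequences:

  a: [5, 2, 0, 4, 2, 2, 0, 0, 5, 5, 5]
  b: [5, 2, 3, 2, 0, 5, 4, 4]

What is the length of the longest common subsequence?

Pick 5 [1,1], then 2 [2,2], then 2 [6,4], then 0 [8,5], then 5 [9,6]; all 5 values appear in both, in order. Since dp[11][8] = 5, nothing longer is possible.

5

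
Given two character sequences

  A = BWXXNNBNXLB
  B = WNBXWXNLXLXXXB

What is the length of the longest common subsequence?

Pick B at A[1]=B[3], W at A[2]=B[5], X at A[4]=B[6], N at A[5]=B[7], X at A[9]=B[9], L at A[10]=B[10], B at A[11]=B[14]; all 7 characters appear in both, in order. The LCS DP gives dp[11][14] = 7, so this is optimal.

7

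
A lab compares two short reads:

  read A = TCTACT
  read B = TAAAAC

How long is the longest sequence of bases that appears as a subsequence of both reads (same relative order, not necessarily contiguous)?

3

Match T (read A #1, read B #1), then A (read A #4, read B #5), then C (read A #5, read B #6) — 3 bases in the same relative order in both. dp[6][6] = 3 confirms this is the maximum.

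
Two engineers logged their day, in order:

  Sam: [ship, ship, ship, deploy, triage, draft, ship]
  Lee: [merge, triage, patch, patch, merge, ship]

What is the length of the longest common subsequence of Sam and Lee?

Taking triage [5,2] → ship [7,6] gives a common subsequence of length 2. The LCS DP gives dp[7][6] = 2, so this is optimal.

2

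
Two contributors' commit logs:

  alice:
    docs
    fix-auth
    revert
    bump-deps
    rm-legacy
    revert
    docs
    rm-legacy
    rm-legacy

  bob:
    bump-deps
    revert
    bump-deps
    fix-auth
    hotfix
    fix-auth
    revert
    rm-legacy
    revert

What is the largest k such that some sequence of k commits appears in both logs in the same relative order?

One common subsequence of length 4: fix-auth at alice[2]=bob[6], revert at alice[3]=bob[7], rm-legacy at alice[5]=bob[8], revert at alice[6]=bob[9]. Since dp[9][9] = 4, nothing longer is possible.

4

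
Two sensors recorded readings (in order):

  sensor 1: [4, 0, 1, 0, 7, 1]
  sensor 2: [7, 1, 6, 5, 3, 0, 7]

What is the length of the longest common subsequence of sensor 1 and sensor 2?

3

One common subsequence of length 3: 1 at sensor 1[3]=sensor 2[2], 0 at sensor 1[4]=sensor 2[6], 7 at sensor 1[5]=sensor 2[7]. Since dp[6][7] = 3, nothing longer is possible.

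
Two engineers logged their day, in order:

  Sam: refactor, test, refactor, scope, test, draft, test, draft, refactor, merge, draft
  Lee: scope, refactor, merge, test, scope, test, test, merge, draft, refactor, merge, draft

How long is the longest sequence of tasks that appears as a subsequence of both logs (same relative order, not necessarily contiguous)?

Taking refactor (Sam #1, Lee #2) → test (Sam #2, Lee #4) → scope (Sam #4, Lee #5) → test (Sam #5, Lee #6) → test (Sam #7, Lee #7) → draft (Sam #8, Lee #9) → refactor (Sam #9, Lee #10) → merge (Sam #10, Lee #11) → draft (Sam #11, Lee #12) gives a common subsequence of length 9. The LCS DP gives dp[11][12] = 9, so this is optimal.

9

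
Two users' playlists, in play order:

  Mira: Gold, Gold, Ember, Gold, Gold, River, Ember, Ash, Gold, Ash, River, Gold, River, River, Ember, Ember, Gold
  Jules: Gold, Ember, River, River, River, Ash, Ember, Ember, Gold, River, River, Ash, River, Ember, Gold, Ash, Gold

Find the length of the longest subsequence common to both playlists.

One common subsequence of length 10: Gold (Mira #2, Jules #1), then Ember (Mira #3, Jules #2), then River (Mira #6, Jules #5), then Ember (Mira #7, Jules #8), then Gold (Mira #9, Jules #9), then River (Mira #11, Jules #10), then River (Mira #13, Jules #11), then River (Mira #14, Jules #13), then Ember (Mira #15, Jules #14), then Gold (Mira #17, Jules #17). dp[17][17] = 10 confirms this is the maximum.

10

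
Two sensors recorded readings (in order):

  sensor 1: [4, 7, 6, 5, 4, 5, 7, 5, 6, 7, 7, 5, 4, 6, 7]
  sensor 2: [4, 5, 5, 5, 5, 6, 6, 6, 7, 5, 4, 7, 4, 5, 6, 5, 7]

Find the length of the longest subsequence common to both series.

10

Taking 4 (sensor 1 #1, sensor 2 #1), then 5 (sensor 1 #4, sensor 2 #3), then 5 (sensor 1 #6, sensor 2 #4), then 5 (sensor 1 #8, sensor 2 #5), then 6 (sensor 1 #9, sensor 2 #8), then 7 (sensor 1 #10, sensor 2 #9), then 7 (sensor 1 #11, sensor 2 #12), then 5 (sensor 1 #12, sensor 2 #14), then 6 (sensor 1 #14, sensor 2 #15), then 7 (sensor 1 #15, sensor 2 #17) gives a common subsequence of length 10. Since dp[15][17] = 10, nothing longer is possible.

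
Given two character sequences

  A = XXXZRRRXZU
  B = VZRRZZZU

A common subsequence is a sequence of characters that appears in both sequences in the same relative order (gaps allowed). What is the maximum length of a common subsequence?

5

Pick Z at A[4]=B[2] → R at A[5]=B[3] → R at A[6]=B[4] → Z at A[9]=B[7] → U at A[10]=B[8]; all 5 characters appear in both, in order. dp[10][8] = 5 confirms this is the maximum.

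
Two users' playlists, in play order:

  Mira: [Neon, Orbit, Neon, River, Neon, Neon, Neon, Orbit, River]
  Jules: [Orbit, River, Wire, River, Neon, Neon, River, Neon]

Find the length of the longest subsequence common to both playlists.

5

One common subsequence of length 5: Orbit (Mira #2, Jules #1), River (Mira #4, Jules #4), Neon (Mira #5, Jules #5), Neon (Mira #6, Jules #6), Neon (Mira #7, Jules #8). Since dp[9][8] = 5, nothing longer is possible.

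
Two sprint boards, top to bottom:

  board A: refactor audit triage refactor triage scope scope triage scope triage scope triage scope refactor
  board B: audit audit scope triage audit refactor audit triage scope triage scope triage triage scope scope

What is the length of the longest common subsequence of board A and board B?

10

Pick audit [2,2]; then triage [3,4]; then refactor [4,6]; then triage [5,8]; then scope [6,9]; then scope [7,11]; then triage [8,12]; then triage [10,13]; then scope [11,14]; then scope [13,15]; all 10 tasks appear in both, in order. Since dp[14][15] = 10, nothing longer is possible.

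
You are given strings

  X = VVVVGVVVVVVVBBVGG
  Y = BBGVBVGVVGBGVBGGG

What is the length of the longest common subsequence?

One common subsequence of length 9: V at X[1]=Y[4]; then V at X[2]=Y[6]; then V at X[3]=Y[8]; then V at X[4]=Y[9]; then G at X[5]=Y[12]; then V at X[12]=Y[13]; then B at X[13]=Y[14]; then G at X[16]=Y[16]; then G at X[17]=Y[17]. dp[17][17] = 9 confirms this is the maximum.

9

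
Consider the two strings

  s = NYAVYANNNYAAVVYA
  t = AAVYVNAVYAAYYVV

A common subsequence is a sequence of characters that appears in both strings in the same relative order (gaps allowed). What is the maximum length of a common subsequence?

One common subsequence of length 9: A [3,2] → V [4,3] → Y [5,4] → A [6,7] → Y [10,9] → A [11,10] → A [12,11] → V [13,14] → V [14,15], and the DP table's final entry dp[16][15] is also 9, so no common subsequence is longer.

9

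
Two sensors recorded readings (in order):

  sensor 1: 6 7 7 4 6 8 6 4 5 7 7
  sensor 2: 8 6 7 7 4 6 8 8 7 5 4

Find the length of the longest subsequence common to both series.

Let dp[i][j] be the LCS length of the first i values of sensor 1 and the first j values of sensor 2. dp[i][j] = dp[i-1][j-1]+1 when the i-th and j-th values match, else max(dp[i-1][j], dp[i][j-1]).
    ·  8  6  7  7  4  6  8  8  7  5  4
 ·  0  0  0  0  0  0  0  0  0  0  0  0
 6  0  0  1  1  1  1  1  1  1  1  1  1
 7  0  0  1  2  2  2  2  2  2  2  2  2
 7  0  0  1  2  3  3  3  3  3  3  3  3
 4  0  0  1  2  3  4  4  4  4  4  4  4
 6  0  0  1  2  3  4  5  5  5  5  5  5
 8  0  1  1  2  3  4  5  6  6  6  6  6
 6  0  1  2  2  3  4  5  6  6  6  6  6
 4  0  1  2  2  3  4  5  6  6  6  6  7
 5  0  1  2  2  3  4  5  6  6  6  7  7
 7  0  1  2  3  3  4  5  6  6  7  7  7
 7  0  1  2  3  4  4  5  6  6  7  7  7
dp[11][11] = 7. One LCS (by backtracking along matches): 6, 7, 7, 4, 6, 8, 4.

7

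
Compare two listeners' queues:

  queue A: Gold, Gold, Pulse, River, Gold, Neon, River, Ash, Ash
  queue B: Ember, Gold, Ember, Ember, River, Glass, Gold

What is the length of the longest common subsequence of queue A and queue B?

Match Gold (queue A #1, queue B #2); then River (queue A #4, queue B #5); then Gold (queue A #5, queue B #7) — 3 songs in the same relative order in both. Since dp[9][7] = 3, nothing longer is possible.

3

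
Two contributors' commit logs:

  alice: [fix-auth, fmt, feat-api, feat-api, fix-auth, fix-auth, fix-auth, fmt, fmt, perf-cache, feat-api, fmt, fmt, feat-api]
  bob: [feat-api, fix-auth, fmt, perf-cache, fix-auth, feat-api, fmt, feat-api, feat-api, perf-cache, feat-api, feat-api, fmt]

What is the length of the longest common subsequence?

Taking fix-auth (alice #1, bob #5) → fmt (alice #2, bob #7) → feat-api (alice #3, bob #8) → feat-api (alice #4, bob #9) → perf-cache (alice #10, bob #10) → feat-api (alice #11, bob #12) → fmt (alice #13, bob #13) gives a common subsequence of length 7, and the DP table's final entry dp[14][13] is also 7, so no common subsequence is longer.

7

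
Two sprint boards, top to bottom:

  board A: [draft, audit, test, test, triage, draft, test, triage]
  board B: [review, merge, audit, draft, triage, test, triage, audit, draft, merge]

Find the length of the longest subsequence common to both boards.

4

Taking draft [1,4], test [4,6], triage [5,7], draft [6,9] gives a common subsequence of length 4. dp[8][10] = 4 confirms this is the maximum.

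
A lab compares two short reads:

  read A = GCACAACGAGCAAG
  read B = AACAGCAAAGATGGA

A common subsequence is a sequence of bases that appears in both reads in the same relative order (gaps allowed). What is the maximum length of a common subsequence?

9

Taking G [1,5] → C [2,6] → A [3,7] → A [5,8] → A [6,9] → G [8,10] → A [9,11] → G [10,14] → A [13,15] gives a common subsequence of length 9. Since dp[14][15] = 9, nothing longer is possible.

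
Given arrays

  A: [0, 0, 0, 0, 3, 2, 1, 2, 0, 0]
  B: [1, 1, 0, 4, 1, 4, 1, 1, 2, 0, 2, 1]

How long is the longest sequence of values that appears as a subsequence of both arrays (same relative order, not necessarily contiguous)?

4

Pick 0 at A[1]=B[3], then 0 at A[4]=B[10], then 2 at A[6]=B[11], then 1 at A[7]=B[12]; all 4 values appear in both, in order. dp[10][12] = 4 confirms this is the maximum.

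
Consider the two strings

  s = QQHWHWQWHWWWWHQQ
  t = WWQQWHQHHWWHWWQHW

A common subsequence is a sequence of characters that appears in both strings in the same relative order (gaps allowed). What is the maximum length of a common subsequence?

11

One common subsequence of length 11: Q (s #1, t #3); then Q (s #2, t #4); then W (s #4, t #5); then H (s #5, t #6); then Q (s #7, t #7); then H (s #9, t #9); then W (s #10, t #10); then W (s #11, t #11); then W (s #12, t #13); then W (s #13, t #14); then H (s #14, t #16), and the DP table's final entry dp[16][17] is also 11, so no common subsequence is longer.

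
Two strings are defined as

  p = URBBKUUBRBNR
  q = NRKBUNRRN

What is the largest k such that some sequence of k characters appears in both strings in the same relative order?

5

Let dp[i][j] be the LCS length of the first i characters of p and the first j characters of q. dp[i][j] = dp[i-1][j-1]+1 when the i-th and j-th characters match, else max(dp[i-1][j], dp[i][j-1]).
    ·  N  R  K  B  U  N  R  R  N
 ·  0  0  0  0  0  0  0  0  0  0
 U  0  0  0  0  0  1  1  1  1  1
 R  0  0  1  1  1  1  1  2  2  2
 B  0  0  1  1  2  2  2  2  2  2
 B  0  0  1  1  2  2  2  2  2  2
 K  0  0  1  2  2  2  2  2  2  2
 U  0  0  1  2  2  3  3  3  3  3
 U  0  0  1  2  2  3  3  3  3  3
 B  0  0  1  2  3  3  3  3  3  3
 R  0  0  1  2  3  3  3  4  4  4
 B  0  0  1  2  3  3  3  4  4  4
 N  0  1  1  2  3  3  4  4  4  5
 R  0  1  2  2  3  3  4  5  5  5
dp[12][9] = 5. One LCS (by backtracking along matches): RBURN.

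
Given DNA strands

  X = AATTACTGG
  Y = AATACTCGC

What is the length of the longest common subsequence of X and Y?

7

Taking A [1,1]; then A [2,2]; then T [4,3]; then A [5,4]; then C [6,5]; then T [7,6]; then G [8,8] gives a common subsequence of length 7. dp[9][9] = 7 confirms this is the maximum.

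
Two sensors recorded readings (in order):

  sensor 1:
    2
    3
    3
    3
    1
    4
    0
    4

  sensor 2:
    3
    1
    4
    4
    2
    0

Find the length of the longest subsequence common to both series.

4

Let dp[i][j] be the LCS length of the first i values of sensor 1 and the first j values of sensor 2. dp[i][j] = dp[i-1][j-1]+1 when the i-th and j-th values match, else max(dp[i-1][j], dp[i][j-1]).
    ·  3  1  4  4  2  0
 ·  0  0  0  0  0  0  0
 2  0  0  0  0  0  1  1
 3  0  1  1  1  1  1  1
 3  0  1  1  1  1  1  1
 3  0  1  1  1  1  1  1
 1  0  1  2  2  2  2  2
 4  0  1  2  3  3  3  3
 0  0  1  2  3  3  3  4
 4  0  1  2  3  4  4  4
dp[8][6] = 4. One LCS (by backtracking along matches): 3, 1, 4, 0.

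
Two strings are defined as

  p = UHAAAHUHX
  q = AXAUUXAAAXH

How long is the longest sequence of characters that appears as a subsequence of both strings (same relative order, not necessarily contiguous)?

One common subsequence of length 5: U at p[1]=q[5], then A at p[3]=q[7], then A at p[4]=q[8], then A at p[5]=q[9], then H at p[8]=q[11]. The LCS DP gives dp[9][11] = 5, so this is optimal.

5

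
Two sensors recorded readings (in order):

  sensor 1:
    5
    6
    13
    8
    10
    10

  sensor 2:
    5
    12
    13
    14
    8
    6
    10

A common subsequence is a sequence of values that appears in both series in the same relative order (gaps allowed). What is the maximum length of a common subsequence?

4

Let dp[i][j] be the LCS length of the first i values of sensor 1 and the first j values of sensor 2. dp[i][j] = dp[i-1][j-1]+1 when the i-th and j-th values match, else max(dp[i-1][j], dp[i][j-1]).
    ·  5 12 13 14  8  6 10
 ·  0  0  0  0  0  0  0  0
 5  0  1  1  1  1  1  1  1
 6  0  1  1  1  1  1  2  2
13  0  1  1  2  2  2  2  2
 8  0  1  1  2  2  3  3  3
10  0  1  1  2  2  3  3  4
10  0  1  1  2  2  3  3  4
dp[6][7] = 4. One LCS (by backtracking along matches): 5, 13, 8, 10.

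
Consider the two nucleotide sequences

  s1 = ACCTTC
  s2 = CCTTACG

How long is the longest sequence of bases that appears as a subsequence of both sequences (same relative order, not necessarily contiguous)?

One common subsequence of length 5: C [2,1], C [3,2], T [4,3], T [5,4], C [6,6]. Since dp[6][7] = 5, nothing longer is possible.

5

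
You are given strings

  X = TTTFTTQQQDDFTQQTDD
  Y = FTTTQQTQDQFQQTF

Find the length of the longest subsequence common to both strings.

Taking T at X[3]=Y[2], T at X[5]=Y[3], T at X[6]=Y[4], Q at X[7]=Y[5], Q at X[8]=Y[6], Q at X[9]=Y[8], D at X[10]=Y[9], F at X[12]=Y[11], Q at X[14]=Y[12], Q at X[15]=Y[13], T at X[16]=Y[14] gives a common subsequence of length 11. The LCS DP gives dp[18][15] = 11, so this is optimal.

11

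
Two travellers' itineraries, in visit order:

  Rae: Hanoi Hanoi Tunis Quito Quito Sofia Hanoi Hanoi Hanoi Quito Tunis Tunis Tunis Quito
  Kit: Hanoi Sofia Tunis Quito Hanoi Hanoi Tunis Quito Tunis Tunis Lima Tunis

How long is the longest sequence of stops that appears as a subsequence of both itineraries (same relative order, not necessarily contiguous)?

9

Pick Hanoi [1,1], then Tunis [3,3], then Quito [5,4], then Hanoi [7,5], then Hanoi [8,6], then Quito [10,8], then Tunis [11,9], then Tunis [12,10], then Tunis [13,12]; all 9 stops appear in both, in order. Since dp[14][12] = 9, nothing longer is possible.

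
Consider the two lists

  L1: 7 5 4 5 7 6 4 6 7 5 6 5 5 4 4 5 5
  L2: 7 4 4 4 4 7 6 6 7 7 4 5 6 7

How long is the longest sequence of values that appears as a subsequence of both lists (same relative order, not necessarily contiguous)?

8

Match 7 [1,1], then 4 [3,5], then 7 [5,6], then 6 [6,7], then 6 [8,8], then 7 [9,10], then 5 [10,12], then 6 [11,13] — 8 values in the same relative order in both. dp[17][14] = 8 confirms this is the maximum.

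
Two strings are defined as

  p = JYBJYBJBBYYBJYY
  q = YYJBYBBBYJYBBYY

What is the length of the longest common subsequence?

Taking J [1,3]; then B [3,4]; then Y [5,5]; then B [6,6]; then B [8,7]; then B [9,8]; then Y [10,9]; then Y [11,11]; then B [12,13]; then Y [14,14]; then Y [15,15] gives a common subsequence of length 11, and the DP table's final entry dp[15][15] is also 11, so no common subsequence is longer.

11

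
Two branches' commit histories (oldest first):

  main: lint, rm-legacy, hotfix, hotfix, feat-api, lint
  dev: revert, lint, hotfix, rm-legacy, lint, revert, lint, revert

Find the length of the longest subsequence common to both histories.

3

Taking lint (main #1, dev #2), rm-legacy (main #2, dev #4), lint (main #6, dev #7) gives a common subsequence of length 3. dp[6][8] = 3 confirms this is the maximum.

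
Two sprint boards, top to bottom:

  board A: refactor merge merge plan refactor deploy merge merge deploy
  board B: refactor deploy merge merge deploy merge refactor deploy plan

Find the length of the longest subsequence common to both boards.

6

Taking refactor (board A #1, board B #1), merge (board A #2, board B #3), merge (board A #3, board B #4), deploy (board A #6, board B #5), merge (board A #7, board B #6), deploy (board A #9, board B #8) gives a common subsequence of length 6. The LCS DP gives dp[9][9] = 6, so this is optimal.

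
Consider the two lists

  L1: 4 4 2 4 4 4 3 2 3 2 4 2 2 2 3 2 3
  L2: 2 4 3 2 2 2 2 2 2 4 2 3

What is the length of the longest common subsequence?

10

One common subsequence of length 10: 2 [3,1], then 4 [6,2], then 3 [7,3], then 2 [8,5], then 2 [10,6], then 2 [12,7], then 2 [13,8], then 2 [14,9], then 2 [16,11], then 3 [17,12], and the DP table's final entry dp[17][12] is also 10, so no common subsequence is longer.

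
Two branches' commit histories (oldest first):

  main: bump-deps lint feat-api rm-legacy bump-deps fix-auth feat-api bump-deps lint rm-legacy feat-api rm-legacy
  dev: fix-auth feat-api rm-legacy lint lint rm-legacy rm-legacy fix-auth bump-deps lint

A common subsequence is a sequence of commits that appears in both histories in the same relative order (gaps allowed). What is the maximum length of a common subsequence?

5

Pick lint at main[2]=dev[5], rm-legacy at main[4]=dev[7], fix-auth at main[6]=dev[8], bump-deps at main[8]=dev[9], lint at main[9]=dev[10]; all 5 commits appear in both, in order. dp[12][10] = 5 confirms this is the maximum.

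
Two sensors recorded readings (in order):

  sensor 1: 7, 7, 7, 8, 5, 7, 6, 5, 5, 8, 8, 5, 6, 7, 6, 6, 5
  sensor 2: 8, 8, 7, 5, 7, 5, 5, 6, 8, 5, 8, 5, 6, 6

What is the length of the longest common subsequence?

Pick 7 [3,3]; then 5 [5,4]; then 7 [6,5]; then 5 [8,6]; then 5 [9,7]; then 8 [10,9]; then 8 [11,11]; then 5 [12,12]; then 6 [15,13]; then 6 [16,14]; all 10 values appear in both, in order. The LCS DP gives dp[17][14] = 10, so this is optimal.

10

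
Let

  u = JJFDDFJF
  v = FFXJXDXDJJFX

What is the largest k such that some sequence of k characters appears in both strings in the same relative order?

One common subsequence of length 5: J (u #1, v #4); then D (u #4, v #6); then D (u #5, v #8); then J (u #7, v #10); then F (u #8, v #11). dp[8][12] = 5 confirms this is the maximum.

5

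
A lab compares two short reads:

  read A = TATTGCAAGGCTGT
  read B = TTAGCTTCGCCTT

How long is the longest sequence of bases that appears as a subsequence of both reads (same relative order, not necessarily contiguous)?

Taking T (read A #1, read B #2) → A (read A #2, read B #3) → T (read A #3, read B #6) → T (read A #4, read B #7) → G (read A #5, read B #9) → C (read A #6, read B #10) → C (read A #11, read B #11) → T (read A #12, read B #12) → T (read A #14, read B #13) gives a common subsequence of length 9. The LCS DP gives dp[14][13] = 9, so this is optimal.

9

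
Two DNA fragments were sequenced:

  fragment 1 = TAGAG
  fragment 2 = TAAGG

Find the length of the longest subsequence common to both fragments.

One common subsequence of length 4: T [1,1], then A [2,3], then G [3,4], then G [5,5]. Since dp[5][5] = 4, nothing longer is possible.

4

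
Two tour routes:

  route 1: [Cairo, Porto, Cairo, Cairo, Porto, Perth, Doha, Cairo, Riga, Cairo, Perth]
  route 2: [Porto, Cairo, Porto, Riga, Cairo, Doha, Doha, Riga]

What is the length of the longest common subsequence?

Pick Cairo (route 1 #1, route 2 #2), then Porto (route 1 #2, route 2 #3), then Cairo (route 1 #3, route 2 #5), then Doha (route 1 #7, route 2 #7), then Riga (route 1 #9, route 2 #8); all 5 stops appear in both, in order. dp[11][8] = 5 confirms this is the maximum.

5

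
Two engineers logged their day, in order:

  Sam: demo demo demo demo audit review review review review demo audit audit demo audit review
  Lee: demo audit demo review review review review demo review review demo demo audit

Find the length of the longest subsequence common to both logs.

9

Match demo [1,1]; then demo [2,3]; then review [6,6]; then review [7,7]; then review [8,9]; then review [9,10]; then demo [10,11]; then demo [13,12]; then audit [14,13] — 9 tasks in the same relative order in both. The LCS DP gives dp[15][13] = 9, so this is optimal.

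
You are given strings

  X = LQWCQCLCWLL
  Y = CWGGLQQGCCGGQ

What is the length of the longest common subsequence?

5

One common subsequence of length 5: L [1,5], Q [2,6], Q [5,7], C [6,9], C [8,10]. dp[11][13] = 5 confirms this is the maximum.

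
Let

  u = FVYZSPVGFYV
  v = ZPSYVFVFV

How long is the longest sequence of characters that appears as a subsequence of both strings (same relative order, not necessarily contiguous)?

Let dp[i][j] be the LCS length of the first i characters of u and the first j characters of v. dp[i][j] = dp[i-1][j-1]+1 when the i-th and j-th characters match, else max(dp[i-1][j], dp[i][j-1]).
    ·  Z  P  S  Y  V  F  V  F  V
 ·  0  0  0  0  0  0  0  0  0  0
 F  0  0  0  0  0  0  1  1  1  1
 V  0  0  0  0  0  1  1  2  2  2
 Y  0  0  0  0  1  1  1  2  2  2
 Z  0  1  1  1  1  1  1  2  2  2
 S  0  1  1  2  2  2  2  2  2  2
 P  0  1  2  2  2  2  2  2  2  2
 V  0  1  2  2  2  3  3  3  3  3
 G  0  1  2  2  2  3  3  3  3  3
 F  0  1  2  2  2  3  4  4  4  4
 Y  0  1  2  2  3  3  4  4  4  4
 V  0  1  2  2  3  4  4  5  5  5
dp[11][9] = 5. One LCS (by backtracking along matches): ZSVFV.

5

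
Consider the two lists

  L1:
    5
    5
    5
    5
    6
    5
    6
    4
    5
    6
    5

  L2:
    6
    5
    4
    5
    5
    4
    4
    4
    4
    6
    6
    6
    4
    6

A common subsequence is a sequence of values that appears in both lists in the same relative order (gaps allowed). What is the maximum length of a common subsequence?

Match 5 [1,2], 5 [2,4], 5 [3,5], 6 [5,11], 6 [7,12], 4 [8,13], 6 [10,14] — 7 values in the same relative order in both. dp[11][14] = 7 confirms this is the maximum.

7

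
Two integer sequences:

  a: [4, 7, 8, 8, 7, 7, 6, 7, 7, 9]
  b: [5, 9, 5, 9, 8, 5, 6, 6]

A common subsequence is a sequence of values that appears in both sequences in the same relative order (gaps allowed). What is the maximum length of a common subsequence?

Taking 8 (a #3, b #5), then 6 (a #7, b #8) gives a common subsequence of length 2, and the DP table's final entry dp[10][8] is also 2, so no common subsequence is longer.

2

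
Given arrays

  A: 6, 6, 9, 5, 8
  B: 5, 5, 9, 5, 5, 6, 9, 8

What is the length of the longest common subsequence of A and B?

3

Pick 6 (A #2, B #6), then 9 (A #3, B #7), then 8 (A #5, B #8); all 3 values appear in both, in order. dp[5][8] = 3 confirms this is the maximum.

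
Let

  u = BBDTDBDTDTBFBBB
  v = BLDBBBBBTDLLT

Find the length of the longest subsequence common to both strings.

One common subsequence of length 7: B at u[1]=v[1], D at u[5]=v[3], B at u[6]=v[4], B at u[11]=v[5], B at u[13]=v[6], B at u[14]=v[7], B at u[15]=v[8]. Since dp[15][13] = 7, nothing longer is possible.

7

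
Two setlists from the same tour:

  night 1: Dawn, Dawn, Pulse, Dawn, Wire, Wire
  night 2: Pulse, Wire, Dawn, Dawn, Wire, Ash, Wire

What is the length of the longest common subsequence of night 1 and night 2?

Match Dawn [2,3], then Dawn [4,4], then Wire [5,5], then Wire [6,7] — 4 songs in the same relative order in both. Since dp[6][7] = 4, nothing longer is possible.

4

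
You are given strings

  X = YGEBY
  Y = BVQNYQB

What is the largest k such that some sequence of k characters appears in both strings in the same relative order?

Pick Y (X #1, Y #5), B (X #4, Y #7); all 2 characters appear in both, in order. Since dp[5][7] = 2, nothing longer is possible.

2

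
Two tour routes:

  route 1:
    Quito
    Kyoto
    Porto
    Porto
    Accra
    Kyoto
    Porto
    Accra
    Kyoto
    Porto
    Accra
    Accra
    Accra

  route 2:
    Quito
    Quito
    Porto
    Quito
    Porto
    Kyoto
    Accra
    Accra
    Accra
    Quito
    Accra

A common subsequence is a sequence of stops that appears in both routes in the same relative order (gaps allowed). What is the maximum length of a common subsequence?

One common subsequence of length 8: Quito at route 1[1]=route 2[2], Porto at route 1[3]=route 2[3], Porto at route 1[4]=route 2[5], Kyoto at route 1[6]=route 2[6], Accra at route 1[8]=route 2[7], Accra at route 1[11]=route 2[8], Accra at route 1[12]=route 2[9], Accra at route 1[13]=route 2[11], and the DP table's final entry dp[13][11] is also 8, so no common subsequence is longer.

8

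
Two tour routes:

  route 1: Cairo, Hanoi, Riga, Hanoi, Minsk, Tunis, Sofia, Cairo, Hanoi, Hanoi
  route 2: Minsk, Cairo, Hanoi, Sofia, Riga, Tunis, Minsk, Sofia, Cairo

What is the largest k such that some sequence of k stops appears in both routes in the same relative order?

6

One common subsequence of length 6: Cairo at route 1[1]=route 2[2], Hanoi at route 1[2]=route 2[3], Riga at route 1[3]=route 2[5], Minsk at route 1[5]=route 2[7], Sofia at route 1[7]=route 2[8], Cairo at route 1[8]=route 2[9]. dp[10][9] = 6 confirms this is the maximum.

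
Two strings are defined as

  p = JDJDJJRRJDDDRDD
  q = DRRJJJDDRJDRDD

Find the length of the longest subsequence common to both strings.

10

Pick D (p #2, q #1), then J (p #3, q #4), then J (p #5, q #5), then J (p #6, q #6), then R (p #8, q #9), then J (p #9, q #10), then D (p #12, q #11), then R (p #13, q #12), then D (p #14, q #13), then D (p #15, q #14); all 10 characters appear in both, in order. dp[15][14] = 10 confirms this is the maximum.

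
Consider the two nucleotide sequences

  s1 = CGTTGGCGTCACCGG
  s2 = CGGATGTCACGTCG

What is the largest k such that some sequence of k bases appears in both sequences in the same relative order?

10

Match C [1,1] → G [2,3] → T [4,5] → G [8,6] → T [9,7] → C [10,8] → A [11,9] → C [12,10] → C [13,13] → G [15,14] — 10 bases in the same relative order in both. dp[15][14] = 10 confirms this is the maximum.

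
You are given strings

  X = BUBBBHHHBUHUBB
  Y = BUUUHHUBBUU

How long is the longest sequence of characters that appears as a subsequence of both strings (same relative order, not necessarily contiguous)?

Match B [1,1], U [2,4], H [6,5], H [7,6], B [9,9], U [10,10], U [12,11] — 7 characters in the same relative order in both. dp[14][11] = 7 confirms this is the maximum.

7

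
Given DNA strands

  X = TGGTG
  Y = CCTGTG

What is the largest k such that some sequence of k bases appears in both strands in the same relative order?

Taking T at X[1]=Y[3], then G at X[3]=Y[4], then T at X[4]=Y[5], then G at X[5]=Y[6] gives a common subsequence of length 4. Since dp[5][6] = 4, nothing longer is possible.

4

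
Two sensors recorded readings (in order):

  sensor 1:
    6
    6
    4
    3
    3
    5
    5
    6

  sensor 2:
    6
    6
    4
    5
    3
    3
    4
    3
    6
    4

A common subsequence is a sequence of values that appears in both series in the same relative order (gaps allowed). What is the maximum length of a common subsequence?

Pick 6 at sensor 1[1]=sensor 2[1], then 6 at sensor 1[2]=sensor 2[2], then 4 at sensor 1[3]=sensor 2[3], then 3 at sensor 1[4]=sensor 2[6], then 3 at sensor 1[5]=sensor 2[8], then 6 at sensor 1[8]=sensor 2[9]; all 6 values appear in both, in order. Since dp[8][10] = 6, nothing longer is possible.

6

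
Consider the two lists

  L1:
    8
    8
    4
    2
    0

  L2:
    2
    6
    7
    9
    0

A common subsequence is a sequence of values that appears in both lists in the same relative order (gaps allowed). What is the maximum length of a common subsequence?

One common subsequence of length 2: 2 [4,1]; then 0 [5,5]. Since dp[5][5] = 2, nothing longer is possible.

2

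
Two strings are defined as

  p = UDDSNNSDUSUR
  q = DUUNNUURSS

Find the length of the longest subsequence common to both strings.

One common subsequence of length 6: U at p[1]=q[3], then N at p[5]=q[4], then N at p[6]=q[5], then U at p[9]=q[6], then U at p[11]=q[7], then R at p[12]=q[8]. Since dp[12][10] = 6, nothing longer is possible.

6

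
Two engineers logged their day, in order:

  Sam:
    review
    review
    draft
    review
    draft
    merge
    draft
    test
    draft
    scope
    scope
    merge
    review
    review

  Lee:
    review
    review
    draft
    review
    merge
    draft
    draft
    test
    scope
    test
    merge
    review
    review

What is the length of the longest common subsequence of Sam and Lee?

11

Match review (Sam #1, Lee #1), review (Sam #2, Lee #2), draft (Sam #3, Lee #3), review (Sam #4, Lee #4), draft (Sam #5, Lee #6), draft (Sam #7, Lee #7), test (Sam #8, Lee #8), scope (Sam #10, Lee #9), merge (Sam #12, Lee #11), review (Sam #13, Lee #12), review (Sam #14, Lee #13) — 11 tasks in the same relative order in both. dp[14][13] = 11 confirms this is the maximum.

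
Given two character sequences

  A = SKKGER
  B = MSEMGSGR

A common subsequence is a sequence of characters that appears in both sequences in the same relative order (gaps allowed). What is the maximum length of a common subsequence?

3

One common subsequence of length 3: S (A #1, B #6), G (A #4, B #7), R (A #6, B #8). dp[6][8] = 3 confirms this is the maximum.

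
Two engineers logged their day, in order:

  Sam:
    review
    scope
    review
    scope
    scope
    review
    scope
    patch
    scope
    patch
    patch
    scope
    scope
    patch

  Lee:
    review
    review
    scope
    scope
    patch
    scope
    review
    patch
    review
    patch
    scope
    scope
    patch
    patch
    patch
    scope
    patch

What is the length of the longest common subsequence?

Match review [1,2], then scope [2,3], then scope [4,4], then scope [5,6], then review [6,9], then scope [7,12], then patch [8,13], then patch [10,14], then patch [11,15], then scope [13,16], then patch [14,17] — 11 tasks in the same relative order in both. Since dp[14][17] = 11, nothing longer is possible.

11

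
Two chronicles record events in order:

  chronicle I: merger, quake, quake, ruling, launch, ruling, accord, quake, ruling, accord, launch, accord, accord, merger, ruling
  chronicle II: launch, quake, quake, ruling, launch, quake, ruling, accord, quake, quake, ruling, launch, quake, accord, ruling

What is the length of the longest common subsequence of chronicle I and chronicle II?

Taking quake at chronicle I[2]=chronicle II[2], then quake at chronicle I[3]=chronicle II[3], then ruling at chronicle I[4]=chronicle II[4], then launch at chronicle I[5]=chronicle II[5], then ruling at chronicle I[6]=chronicle II[7], then accord at chronicle I[7]=chronicle II[8], then quake at chronicle I[8]=chronicle II[10], then ruling at chronicle I[9]=chronicle II[11], then launch at chronicle I[11]=chronicle II[12], then accord at chronicle I[13]=chronicle II[14], then ruling at chronicle I[15]=chronicle II[15] gives a common subsequence of length 11. dp[15][15] = 11 confirms this is the maximum.

11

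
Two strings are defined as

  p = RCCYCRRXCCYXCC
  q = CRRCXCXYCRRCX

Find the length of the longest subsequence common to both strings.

Pick R at p[1]=q[3]; then C at p[2]=q[4]; then C at p[3]=q[6]; then Y at p[4]=q[8]; then C at p[5]=q[9]; then R at p[6]=q[10]; then R at p[7]=q[11]; then C at p[10]=q[12]; then X at p[12]=q[13]; all 9 characters appear in both, in order, and the DP table's final entry dp[14][13] is also 9, so no common subsequence is longer.

9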